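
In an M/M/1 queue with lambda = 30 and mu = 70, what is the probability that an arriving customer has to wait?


P(wait) = rho = lambda/mu = 30/70 = 0.4286

0.4286


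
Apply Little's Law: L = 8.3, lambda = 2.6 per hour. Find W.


W = L / lambda = 8.3 / 2.6 = 3.1923 hours

3.1923 hours


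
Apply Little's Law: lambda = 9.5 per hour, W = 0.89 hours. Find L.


L = lambda * W = 9.5 * 0.89 = 8.46

8.46


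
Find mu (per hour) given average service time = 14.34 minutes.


mu = 60 / avg_service_time = 60 / 14.34 = 4.18 per hour

4.18 per hour


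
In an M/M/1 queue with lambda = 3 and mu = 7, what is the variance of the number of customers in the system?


rho = 3/7; Var(N) = rho/(1-rho)^2 = 1.31

1.31


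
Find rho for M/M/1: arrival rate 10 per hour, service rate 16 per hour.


rho = lambda/mu = 10/16 = 0.625

0.625


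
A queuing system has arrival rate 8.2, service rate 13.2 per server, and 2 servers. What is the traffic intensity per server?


rho = lambda / (c * mu) = 8.2 / (2 * 13.2) = 0.3106

0.3106


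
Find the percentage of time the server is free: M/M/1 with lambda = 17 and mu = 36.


Idle fraction = (1 - rho) * 100 = (1 - 17/36) * 100 = 52.8%

52.8%


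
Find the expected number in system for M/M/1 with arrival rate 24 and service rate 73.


rho = 24/73; L = rho/(1-rho) = 0.49

0.49


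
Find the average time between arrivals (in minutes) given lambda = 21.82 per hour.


Mean interarrival time = 60/lambda = 60/21.82 = 2.75 minutes

2.75 minutes


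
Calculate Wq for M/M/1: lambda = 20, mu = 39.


rho = 20/39; Wq = rho/(mu - lambda) = 0.027 hours

0.027 hours


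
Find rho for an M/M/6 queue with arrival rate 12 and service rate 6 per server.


rho = lambda/(c*mu) = 12/(6*6) = 0.3333

0.3333


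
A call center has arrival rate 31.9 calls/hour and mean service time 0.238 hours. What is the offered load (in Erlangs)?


Offered load a = lambda * E[S] = 31.9 * 0.238 = 7.59 Erlangs

7.59 Erlangs


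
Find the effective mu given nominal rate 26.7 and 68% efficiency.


Effective rate = mu * efficiency = 26.7 * 0.68 = 18.16 per hour

18.16 per hour


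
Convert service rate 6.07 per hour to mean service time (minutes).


Mean service time = 60/mu = 60/6.07 = 9.88 minutes

9.88 minutes


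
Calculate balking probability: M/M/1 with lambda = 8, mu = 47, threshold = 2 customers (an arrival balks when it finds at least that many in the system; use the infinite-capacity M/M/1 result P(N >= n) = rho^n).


P(N >= 2) = rho^2 = (8/47)^2 = 0.029

0.029


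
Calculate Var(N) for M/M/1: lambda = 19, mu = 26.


rho = 19/26; Var(N) = rho/(1-rho)^2 = 10.08

10.08


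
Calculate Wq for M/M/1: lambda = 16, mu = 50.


rho = 16/50; Wq = rho/(mu - lambda) = 0.0094 hours

0.0094 hours


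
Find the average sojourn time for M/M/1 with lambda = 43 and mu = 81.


W = 1/(mu - lambda) = 1/(81 - 43) = 0.0263 hours

0.0263 hours


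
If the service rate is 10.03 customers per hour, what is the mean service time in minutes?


Mean service time = 60/mu = 60/10.03 = 5.98 minutes

5.98 minutes


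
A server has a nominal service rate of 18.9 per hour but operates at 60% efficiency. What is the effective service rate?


Effective rate = mu * efficiency = 18.9 * 0.6 = 11.34 per hour

11.34 per hour


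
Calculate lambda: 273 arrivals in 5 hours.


lambda = total arrivals / time = 273 / 5 = 54.6 per hour

54.6 per hour


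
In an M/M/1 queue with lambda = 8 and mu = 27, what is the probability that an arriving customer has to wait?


P(wait) = rho = lambda/mu = 8/27 = 0.2963

0.2963


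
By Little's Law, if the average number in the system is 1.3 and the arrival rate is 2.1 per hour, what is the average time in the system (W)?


W = L / lambda = 1.3 / 2.1 = 0.619 hours

0.619 hours


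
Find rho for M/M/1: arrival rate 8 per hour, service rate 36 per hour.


rho = lambda/mu = 8/36 = 0.2222

0.2222


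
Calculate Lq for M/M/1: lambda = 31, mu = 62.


rho = 31/62; Lq = rho^2/(1-rho) = 0.5

0.5


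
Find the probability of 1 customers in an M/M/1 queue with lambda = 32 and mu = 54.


rho = 32/54; P(n) = (1-rho)*rho^n = (1-32/54)*(32/54)^1 = 0.2414

0.2414


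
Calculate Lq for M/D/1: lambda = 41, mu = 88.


M/D/1: Lq = rho^2 / (2*(1-rho)) where rho = 41/88; Lq = 0.2

0.2


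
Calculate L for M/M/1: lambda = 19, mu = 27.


rho = 19/27; L = rho/(1-rho) = 2.38

2.38


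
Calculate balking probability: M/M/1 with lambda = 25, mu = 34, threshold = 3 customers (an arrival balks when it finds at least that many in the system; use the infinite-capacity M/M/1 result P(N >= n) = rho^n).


P(N >= 3) = rho^3 = (25/34)^3 = 0.3975

0.3975


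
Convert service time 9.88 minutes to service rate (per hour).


mu = 60 / avg_service_time = 60 / 9.88 = 6.07 per hour

6.07 per hour


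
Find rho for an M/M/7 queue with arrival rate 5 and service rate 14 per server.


rho = lambda/(c*mu) = 5/(7*14) = 0.051

0.051


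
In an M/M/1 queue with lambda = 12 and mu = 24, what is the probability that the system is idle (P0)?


P0 = 1 - rho = 1 - 12/24 = 0.5

0.5


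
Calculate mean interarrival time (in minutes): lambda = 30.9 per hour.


Mean interarrival time = 60/lambda = 60/30.9 = 1.94 minutes

1.94 minutes


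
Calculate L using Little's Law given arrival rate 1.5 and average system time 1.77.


L = lambda * W = 1.5 * 1.77 = 2.66

2.66


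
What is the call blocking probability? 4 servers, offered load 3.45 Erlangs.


B(N,A) = (A^N/N!) / sum(A^k/k!, k=0..N) with N=4, A=3.45 = 0.255

0.255


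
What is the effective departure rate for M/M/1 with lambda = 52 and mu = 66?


For a stable queue (lambda < mu), throughput = lambda = 52 per hour

52 per hour


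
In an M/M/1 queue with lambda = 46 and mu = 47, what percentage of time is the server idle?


Idle fraction = (1 - rho) * 100 = (1 - 46/47) * 100 = 2.1%

2.1%


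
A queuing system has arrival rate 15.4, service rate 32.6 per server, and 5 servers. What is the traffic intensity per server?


rho = lambda / (c * mu) = 15.4 / (5 * 32.6) = 0.0945

0.0945


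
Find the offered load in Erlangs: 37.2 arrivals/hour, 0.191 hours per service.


Offered load a = lambda * E[S] = 37.2 * 0.191 = 7.11 Erlangs

7.11 Erlangs


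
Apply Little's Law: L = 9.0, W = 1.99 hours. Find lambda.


lambda = L / W = 9.0 / 1.99 = 4.52 per hour

4.52 per hour


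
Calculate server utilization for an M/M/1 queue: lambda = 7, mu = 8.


rho = lambda/mu = 7/8 = 0.875

0.875


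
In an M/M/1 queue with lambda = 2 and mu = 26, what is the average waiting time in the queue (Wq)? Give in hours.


rho = 2/26; Wq = rho/(mu - lambda) = 0.0032 hours

0.0032 hours


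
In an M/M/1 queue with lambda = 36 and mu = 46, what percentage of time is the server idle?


Idle fraction = (1 - rho) * 100 = (1 - 36/46) * 100 = 21.7%

21.7%


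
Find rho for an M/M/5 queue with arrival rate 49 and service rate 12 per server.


rho = lambda/(c*mu) = 49/(5*12) = 0.8167

0.8167


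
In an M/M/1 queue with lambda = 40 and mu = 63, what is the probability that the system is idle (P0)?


P0 = 1 - rho = 1 - 40/63 = 0.3651

0.3651


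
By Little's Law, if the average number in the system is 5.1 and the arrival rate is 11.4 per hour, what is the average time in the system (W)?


W = L / lambda = 5.1 / 11.4 = 0.4474 hours

0.4474 hours


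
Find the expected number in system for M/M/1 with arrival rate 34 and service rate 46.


rho = 34/46; L = rho/(1-rho) = 2.83

2.83


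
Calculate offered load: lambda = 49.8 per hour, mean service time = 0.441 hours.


Offered load a = lambda * E[S] = 49.8 * 0.441 = 21.96 Erlangs

21.96 Erlangs


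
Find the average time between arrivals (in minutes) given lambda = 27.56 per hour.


Mean interarrival time = 60/lambda = 60/27.56 = 2.18 minutes

2.18 minutes


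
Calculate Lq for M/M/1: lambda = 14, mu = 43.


rho = 14/43; Lq = rho^2/(1-rho) = 0.16

0.16


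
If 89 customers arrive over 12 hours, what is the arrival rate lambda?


lambda = total arrivals / time = 89 / 12 = 7.42 per hour

7.42 per hour


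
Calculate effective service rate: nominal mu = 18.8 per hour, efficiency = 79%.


Effective rate = mu * efficiency = 18.8 * 0.79 = 14.85 per hour

14.85 per hour


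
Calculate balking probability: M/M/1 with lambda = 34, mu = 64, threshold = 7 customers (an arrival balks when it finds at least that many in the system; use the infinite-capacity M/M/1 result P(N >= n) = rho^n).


P(N >= 7) = rho^7 = (34/64)^7 = 0.0119

0.0119


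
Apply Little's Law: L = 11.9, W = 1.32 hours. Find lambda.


lambda = L / W = 11.9 / 1.32 = 9.02 per hour

9.02 per hour


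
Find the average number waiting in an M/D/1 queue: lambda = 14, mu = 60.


M/D/1: Lq = rho^2 / (2*(1-rho)) where rho = 14/60; Lq = 0.04

0.04


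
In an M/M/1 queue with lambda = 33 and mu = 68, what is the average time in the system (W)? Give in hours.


W = 1/(mu - lambda) = 1/(68 - 33) = 0.0286 hours

0.0286 hours


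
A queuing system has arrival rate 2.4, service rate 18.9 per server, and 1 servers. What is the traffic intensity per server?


rho = lambda / (c * mu) = 2.4 / (1 * 18.9) = 0.127

0.127


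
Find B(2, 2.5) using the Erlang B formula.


B(N,A) = (A^N/N!) / sum(A^k/k!, k=0..N) with N=2, A=2.5 = 0.4717

0.4717


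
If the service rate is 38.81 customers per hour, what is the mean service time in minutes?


Mean service time = 60/mu = 60/38.81 = 1.55 minutes

1.55 minutes


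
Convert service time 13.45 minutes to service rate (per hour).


mu = 60 / avg_service_time = 60 / 13.45 = 4.46 per hour

4.46 per hour


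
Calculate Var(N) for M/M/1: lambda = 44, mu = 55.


rho = 44/55; Var(N) = rho/(1-rho)^2 = 20.0

20.0


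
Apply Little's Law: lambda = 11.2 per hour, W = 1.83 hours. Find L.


L = lambda * W = 11.2 * 1.83 = 20.5

20.5


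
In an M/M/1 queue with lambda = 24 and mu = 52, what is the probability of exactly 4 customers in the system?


rho = 24/52; P(n) = (1-rho)*rho^n = (1-24/52)*(24/52)^4 = 0.0244

0.0244


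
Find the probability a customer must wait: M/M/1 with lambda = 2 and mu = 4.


P(wait) = rho = lambda/mu = 2/4 = 0.5

0.5


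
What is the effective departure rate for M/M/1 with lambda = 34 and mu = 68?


For a stable queue (lambda < mu), throughput = lambda = 34 per hour

34 per hour


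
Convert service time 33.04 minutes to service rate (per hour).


mu = 60 / avg_service_time = 60 / 33.04 = 1.82 per hour

1.82 per hour


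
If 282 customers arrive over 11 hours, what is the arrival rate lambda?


lambda = total arrivals / time = 282 / 11 = 25.64 per hour

25.64 per hour


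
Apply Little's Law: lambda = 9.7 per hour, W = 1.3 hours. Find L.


L = lambda * W = 9.7 * 1.3 = 12.61

12.61


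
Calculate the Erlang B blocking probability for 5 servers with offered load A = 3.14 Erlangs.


B(N,A) = (A^N/N!) / sum(A^k/k!, k=0..N) with N=5, A=3.14 = 0.1222

0.1222


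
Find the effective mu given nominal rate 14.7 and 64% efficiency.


Effective rate = mu * efficiency = 14.7 * 0.64 = 9.41 per hour

9.41 per hour


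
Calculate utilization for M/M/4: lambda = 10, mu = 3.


rho = lambda/(c*mu) = 10/(4*3) = 0.8333

0.8333


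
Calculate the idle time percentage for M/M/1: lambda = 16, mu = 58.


Idle fraction = (1 - rho) * 100 = (1 - 16/58) * 100 = 72.4%

72.4%


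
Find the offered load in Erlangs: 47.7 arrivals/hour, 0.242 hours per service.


Offered load a = lambda * E[S] = 47.7 * 0.242 = 11.54 Erlangs

11.54 Erlangs


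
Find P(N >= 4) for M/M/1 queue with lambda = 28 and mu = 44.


P(N >= 4) = rho^4 = (28/44)^4 = 0.164

0.164


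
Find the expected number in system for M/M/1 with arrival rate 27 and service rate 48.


rho = 27/48; L = rho/(1-rho) = 1.29

1.29


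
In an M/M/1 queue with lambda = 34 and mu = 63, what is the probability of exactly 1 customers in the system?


rho = 34/63; P(n) = (1-rho)*rho^n = (1-34/63)*(34/63)^1 = 0.2484

0.2484


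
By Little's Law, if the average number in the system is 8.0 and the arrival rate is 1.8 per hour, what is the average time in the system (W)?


W = L / lambda = 8.0 / 1.8 = 4.4444 hours

4.4444 hours


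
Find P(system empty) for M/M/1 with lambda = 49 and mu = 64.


P0 = 1 - rho = 1 - 49/64 = 0.2344

0.2344


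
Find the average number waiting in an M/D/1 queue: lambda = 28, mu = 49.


M/D/1: Lq = rho^2 / (2*(1-rho)) where rho = 28/49; Lq = 0.38

0.38


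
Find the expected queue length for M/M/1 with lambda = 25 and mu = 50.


rho = 25/50; Lq = rho^2/(1-rho) = 0.5

0.5


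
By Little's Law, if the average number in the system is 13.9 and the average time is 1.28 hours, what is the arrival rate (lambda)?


lambda = L / W = 13.9 / 1.28 = 10.86 per hour

10.86 per hour


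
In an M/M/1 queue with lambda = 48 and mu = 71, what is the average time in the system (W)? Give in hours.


W = 1/(mu - lambda) = 1/(71 - 48) = 0.0435 hours

0.0435 hours


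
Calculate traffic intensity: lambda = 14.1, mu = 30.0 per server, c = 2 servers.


rho = lambda / (c * mu) = 14.1 / (2 * 30.0) = 0.235

0.235


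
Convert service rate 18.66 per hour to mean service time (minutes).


Mean service time = 60/mu = 60/18.66 = 3.22 minutes

3.22 minutes


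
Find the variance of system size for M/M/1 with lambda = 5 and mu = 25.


rho = 5/25; Var(N) = rho/(1-rho)^2 = 0.31

0.31


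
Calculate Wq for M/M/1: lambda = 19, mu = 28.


rho = 19/28; Wq = rho/(mu - lambda) = 0.0754 hours

0.0754 hours


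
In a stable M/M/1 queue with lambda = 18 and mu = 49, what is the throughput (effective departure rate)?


For a stable queue (lambda < mu), throughput = lambda = 18 per hour

18 per hour


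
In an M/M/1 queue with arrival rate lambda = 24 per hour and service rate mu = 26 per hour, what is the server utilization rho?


rho = lambda/mu = 24/26 = 0.9231

0.9231


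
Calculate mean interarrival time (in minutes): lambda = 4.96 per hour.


Mean interarrival time = 60/lambda = 60/4.96 = 12.1 minutes

12.1 minutes


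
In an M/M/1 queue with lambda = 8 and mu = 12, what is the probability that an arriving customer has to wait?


P(wait) = rho = lambda/mu = 8/12 = 0.6667

0.6667


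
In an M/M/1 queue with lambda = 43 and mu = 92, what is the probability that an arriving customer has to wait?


P(wait) = rho = lambda/mu = 43/92 = 0.4674

0.4674


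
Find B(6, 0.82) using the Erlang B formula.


B(N,A) = (A^N/N!) / sum(A^k/k!, k=0..N) with N=6, A=0.82 = 0.0002

0.0002


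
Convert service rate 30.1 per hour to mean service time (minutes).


Mean service time = 60/mu = 60/30.1 = 1.99 minutes

1.99 minutes


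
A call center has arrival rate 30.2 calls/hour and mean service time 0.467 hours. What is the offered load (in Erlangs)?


Offered load a = lambda * E[S] = 30.2 * 0.467 = 14.1 Erlangs

14.1 Erlangs


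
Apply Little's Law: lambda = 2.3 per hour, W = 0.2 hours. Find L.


L = lambda * W = 2.3 * 0.2 = 0.46

0.46


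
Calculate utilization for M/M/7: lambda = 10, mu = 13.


rho = lambda/(c*mu) = 10/(7*13) = 0.1099

0.1099


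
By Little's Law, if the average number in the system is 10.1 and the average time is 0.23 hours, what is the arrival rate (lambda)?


lambda = L / W = 10.1 / 0.23 = 43.91 per hour

43.91 per hour


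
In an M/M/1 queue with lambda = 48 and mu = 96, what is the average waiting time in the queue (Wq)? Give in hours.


rho = 48/96; Wq = rho/(mu - lambda) = 0.0104 hours

0.0104 hours


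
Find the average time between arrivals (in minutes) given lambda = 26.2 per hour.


Mean interarrival time = 60/lambda = 60/26.2 = 2.29 minutes

2.29 minutes


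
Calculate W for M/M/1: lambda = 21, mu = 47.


W = 1/(mu - lambda) = 1/(47 - 21) = 0.0385 hours

0.0385 hours


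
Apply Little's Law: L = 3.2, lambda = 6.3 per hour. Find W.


W = L / lambda = 3.2 / 6.3 = 0.5079 hours

0.5079 hours


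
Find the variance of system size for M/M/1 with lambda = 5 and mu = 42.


rho = 5/42; Var(N) = rho/(1-rho)^2 = 0.15

0.15


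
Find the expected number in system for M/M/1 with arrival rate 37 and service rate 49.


rho = 37/49; L = rho/(1-rho) = 3.08

3.08


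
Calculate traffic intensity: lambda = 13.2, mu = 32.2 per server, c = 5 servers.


rho = lambda / (c * mu) = 13.2 / (5 * 32.2) = 0.082

0.082


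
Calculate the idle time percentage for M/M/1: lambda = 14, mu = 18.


Idle fraction = (1 - rho) * 100 = (1 - 14/18) * 100 = 22.2%

22.2%


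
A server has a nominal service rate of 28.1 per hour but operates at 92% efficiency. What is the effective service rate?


Effective rate = mu * efficiency = 28.1 * 0.92 = 25.85 per hour

25.85 per hour


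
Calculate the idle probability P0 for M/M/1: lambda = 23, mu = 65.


P0 = 1 - rho = 1 - 23/65 = 0.6462

0.6462


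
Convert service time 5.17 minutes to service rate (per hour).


mu = 60 / avg_service_time = 60 / 5.17 = 11.61 per hour

11.61 per hour


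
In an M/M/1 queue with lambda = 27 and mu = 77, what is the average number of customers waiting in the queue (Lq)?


rho = 27/77; Lq = rho^2/(1-rho) = 0.19

0.19


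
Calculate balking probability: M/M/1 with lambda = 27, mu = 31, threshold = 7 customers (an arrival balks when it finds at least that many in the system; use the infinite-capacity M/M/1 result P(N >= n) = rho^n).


P(N >= 7) = rho^7 = (27/31)^7 = 0.3802

0.3802


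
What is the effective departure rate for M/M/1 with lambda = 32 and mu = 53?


For a stable queue (lambda < mu), throughput = lambda = 32 per hour

32 per hour


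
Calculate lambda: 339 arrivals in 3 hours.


lambda = total arrivals / time = 339 / 3 = 113.0 per hour

113.0 per hour


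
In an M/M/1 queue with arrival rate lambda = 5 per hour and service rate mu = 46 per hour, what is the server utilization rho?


rho = lambda/mu = 5/46 = 0.1087

0.1087


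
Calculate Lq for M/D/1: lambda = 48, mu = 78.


M/D/1: Lq = rho^2 / (2*(1-rho)) where rho = 48/78; Lq = 0.49

0.49


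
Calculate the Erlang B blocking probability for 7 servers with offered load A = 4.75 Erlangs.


B(N,A) = (A^N/N!) / sum(A^k/k!, k=0..N) with N=7, A=4.75 = 0.1051

0.1051


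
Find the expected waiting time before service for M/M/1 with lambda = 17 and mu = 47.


rho = 17/47; Wq = rho/(mu - lambda) = 0.0121 hours

0.0121 hours


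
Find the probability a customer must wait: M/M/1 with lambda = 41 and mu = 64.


P(wait) = rho = lambda/mu = 41/64 = 0.6406

0.6406


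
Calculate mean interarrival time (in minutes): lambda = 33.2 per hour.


Mean interarrival time = 60/lambda = 60/33.2 = 1.81 minutes

1.81 minutes


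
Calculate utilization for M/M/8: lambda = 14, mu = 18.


rho = lambda/(c*mu) = 14/(8*18) = 0.0972

0.0972


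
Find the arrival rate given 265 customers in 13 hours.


lambda = total arrivals / time = 265 / 13 = 20.38 per hour

20.38 per hour


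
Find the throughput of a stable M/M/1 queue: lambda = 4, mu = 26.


For a stable queue (lambda < mu), throughput = lambda = 4 per hour

4 per hour


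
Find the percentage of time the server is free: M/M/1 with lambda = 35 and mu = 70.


Idle fraction = (1 - rho) * 100 = (1 - 35/70) * 100 = 50.0%

50.0%


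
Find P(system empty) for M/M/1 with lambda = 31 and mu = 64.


P0 = 1 - rho = 1 - 31/64 = 0.5156

0.5156


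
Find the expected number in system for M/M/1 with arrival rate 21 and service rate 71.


rho = 21/71; L = rho/(1-rho) = 0.42

0.42


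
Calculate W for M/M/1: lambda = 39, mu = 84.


W = 1/(mu - lambda) = 1/(84 - 39) = 0.0222 hours

0.0222 hours


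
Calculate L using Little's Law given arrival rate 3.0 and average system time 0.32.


L = lambda * W = 3.0 * 0.32 = 0.96

0.96


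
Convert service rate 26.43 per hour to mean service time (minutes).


Mean service time = 60/mu = 60/26.43 = 2.27 minutes

2.27 minutes


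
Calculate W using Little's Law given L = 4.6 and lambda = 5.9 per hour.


W = L / lambda = 4.6 / 5.9 = 0.7797 hours

0.7797 hours


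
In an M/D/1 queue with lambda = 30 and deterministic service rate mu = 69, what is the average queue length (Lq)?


M/D/1: Lq = rho^2 / (2*(1-rho)) where rho = 30/69; Lq = 0.17

0.17


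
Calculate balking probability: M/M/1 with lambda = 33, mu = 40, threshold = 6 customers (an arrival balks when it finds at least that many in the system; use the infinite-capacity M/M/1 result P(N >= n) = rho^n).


P(N >= 6) = rho^6 = (33/40)^6 = 0.3153

0.3153


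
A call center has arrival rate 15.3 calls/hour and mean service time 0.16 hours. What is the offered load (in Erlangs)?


Offered load a = lambda * E[S] = 15.3 * 0.16 = 2.45 Erlangs

2.45 Erlangs


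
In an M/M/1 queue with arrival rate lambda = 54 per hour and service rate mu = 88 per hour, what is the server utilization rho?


rho = lambda/mu = 54/88 = 0.6136

0.6136


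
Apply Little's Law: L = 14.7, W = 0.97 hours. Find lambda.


lambda = L / W = 14.7 / 0.97 = 15.15 per hour

15.15 per hour


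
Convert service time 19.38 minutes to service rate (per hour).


mu = 60 / avg_service_time = 60 / 19.38 = 3.1 per hour

3.1 per hour


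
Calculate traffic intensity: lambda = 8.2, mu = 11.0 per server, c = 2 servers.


rho = lambda / (c * mu) = 8.2 / (2 * 11.0) = 0.3727

0.3727


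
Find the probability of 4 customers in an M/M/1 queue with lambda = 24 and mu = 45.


rho = 24/45; P(n) = (1-rho)*rho^n = (1-24/45)*(24/45)^4 = 0.0378

0.0378


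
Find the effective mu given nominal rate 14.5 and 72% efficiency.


Effective rate = mu * efficiency = 14.5 * 0.72 = 10.44 per hour

10.44 per hour


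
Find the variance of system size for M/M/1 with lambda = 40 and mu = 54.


rho = 40/54; Var(N) = rho/(1-rho)^2 = 11.02

11.02


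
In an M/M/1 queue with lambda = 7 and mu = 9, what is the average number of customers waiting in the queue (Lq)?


rho = 7/9; Lq = rho^2/(1-rho) = 2.72

2.72


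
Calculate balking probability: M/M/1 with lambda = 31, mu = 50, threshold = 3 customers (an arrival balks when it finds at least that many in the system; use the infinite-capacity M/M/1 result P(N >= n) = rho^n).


P(N >= 3) = rho^3 = (31/50)^3 = 0.2383

0.2383


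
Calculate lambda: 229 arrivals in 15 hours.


lambda = total arrivals / time = 229 / 15 = 15.27 per hour

15.27 per hour


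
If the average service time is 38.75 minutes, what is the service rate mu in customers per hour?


mu = 60 / avg_service_time = 60 / 38.75 = 1.55 per hour

1.55 per hour


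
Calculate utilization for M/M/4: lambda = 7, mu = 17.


rho = lambda/(c*mu) = 7/(4*17) = 0.1029

0.1029


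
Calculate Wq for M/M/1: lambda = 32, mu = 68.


rho = 32/68; Wq = rho/(mu - lambda) = 0.0131 hours

0.0131 hours


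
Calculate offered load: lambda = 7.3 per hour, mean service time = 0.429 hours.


Offered load a = lambda * E[S] = 7.3 * 0.429 = 3.13 Erlangs

3.13 Erlangs


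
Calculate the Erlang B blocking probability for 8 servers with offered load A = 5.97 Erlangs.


B(N,A) = (A^N/N!) / sum(A^k/k!, k=0..N) with N=8, A=5.97 = 0.1202

0.1202


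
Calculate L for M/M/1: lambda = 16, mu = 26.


rho = 16/26; L = rho/(1-rho) = 1.6

1.6


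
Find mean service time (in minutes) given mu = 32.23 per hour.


Mean service time = 60/mu = 60/32.23 = 1.86 minutes

1.86 minutes


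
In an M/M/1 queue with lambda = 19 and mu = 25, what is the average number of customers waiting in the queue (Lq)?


rho = 19/25; Lq = rho^2/(1-rho) = 2.41

2.41


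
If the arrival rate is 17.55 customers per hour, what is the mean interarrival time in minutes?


Mean interarrival time = 60/lambda = 60/17.55 = 3.42 minutes

3.42 minutes


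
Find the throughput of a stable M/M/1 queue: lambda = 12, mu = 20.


For a stable queue (lambda < mu), throughput = lambda = 12 per hour

12 per hour


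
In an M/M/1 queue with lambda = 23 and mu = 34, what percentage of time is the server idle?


Idle fraction = (1 - rho) * 100 = (1 - 23/34) * 100 = 32.4%

32.4%


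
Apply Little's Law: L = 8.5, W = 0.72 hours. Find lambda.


lambda = L / W = 8.5 / 0.72 = 11.81 per hour

11.81 per hour


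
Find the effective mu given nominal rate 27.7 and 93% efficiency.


Effective rate = mu * efficiency = 27.7 * 0.93 = 25.76 per hour

25.76 per hour


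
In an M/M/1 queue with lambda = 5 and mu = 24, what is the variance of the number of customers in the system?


rho = 5/24; Var(N) = rho/(1-rho)^2 = 0.33

0.33


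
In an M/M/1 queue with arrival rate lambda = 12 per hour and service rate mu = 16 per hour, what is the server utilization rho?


rho = lambda/mu = 12/16 = 0.75

0.75


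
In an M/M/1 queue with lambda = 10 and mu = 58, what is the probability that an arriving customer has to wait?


P(wait) = rho = lambda/mu = 10/58 = 0.1724

0.1724


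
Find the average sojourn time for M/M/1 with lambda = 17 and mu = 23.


W = 1/(mu - lambda) = 1/(23 - 17) = 0.1667 hours

0.1667 hours


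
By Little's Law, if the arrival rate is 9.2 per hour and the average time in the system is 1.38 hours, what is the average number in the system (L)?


L = lambda * W = 9.2 * 1.38 = 12.7

12.7


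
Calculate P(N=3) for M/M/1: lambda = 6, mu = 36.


rho = 6/36; P(n) = (1-rho)*rho^n = (1-6/36)*(6/36)^3 = 0.0039

0.0039


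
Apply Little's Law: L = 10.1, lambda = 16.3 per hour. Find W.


W = L / lambda = 10.1 / 16.3 = 0.6196 hours

0.6196 hours


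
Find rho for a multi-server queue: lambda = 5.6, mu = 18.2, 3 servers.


rho = lambda / (c * mu) = 5.6 / (3 * 18.2) = 0.1026

0.1026


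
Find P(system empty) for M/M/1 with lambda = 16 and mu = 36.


P0 = 1 - rho = 1 - 16/36 = 0.5556

0.5556


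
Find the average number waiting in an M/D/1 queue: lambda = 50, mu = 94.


M/D/1: Lq = rho^2 / (2*(1-rho)) where rho = 50/94; Lq = 0.3

0.3


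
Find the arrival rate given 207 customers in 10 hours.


lambda = total arrivals / time = 207 / 10 = 20.7 per hour

20.7 per hour


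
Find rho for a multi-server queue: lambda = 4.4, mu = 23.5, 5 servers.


rho = lambda / (c * mu) = 4.4 / (5 * 23.5) = 0.0374

0.0374


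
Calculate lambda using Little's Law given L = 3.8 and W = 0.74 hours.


lambda = L / W = 3.8 / 0.74 = 5.14 per hour

5.14 per hour


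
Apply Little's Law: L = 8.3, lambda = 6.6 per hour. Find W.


W = L / lambda = 8.3 / 6.6 = 1.2576 hours

1.2576 hours


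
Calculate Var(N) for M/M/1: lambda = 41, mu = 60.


rho = 41/60; Var(N) = rho/(1-rho)^2 = 6.81

6.81


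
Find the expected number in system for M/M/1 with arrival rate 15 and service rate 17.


rho = 15/17; L = rho/(1-rho) = 7.5

7.5


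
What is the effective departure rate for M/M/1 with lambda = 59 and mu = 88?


For a stable queue (lambda < mu), throughput = lambda = 59 per hour

59 per hour


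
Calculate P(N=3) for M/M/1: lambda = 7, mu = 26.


rho = 7/26; P(n) = (1-rho)*rho^n = (1-7/26)*(7/26)^3 = 0.0143

0.0143


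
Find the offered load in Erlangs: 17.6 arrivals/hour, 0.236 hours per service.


Offered load a = lambda * E[S] = 17.6 * 0.236 = 4.15 Erlangs

4.15 Erlangs


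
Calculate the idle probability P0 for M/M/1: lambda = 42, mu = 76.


P0 = 1 - rho = 1 - 42/76 = 0.4474

0.4474


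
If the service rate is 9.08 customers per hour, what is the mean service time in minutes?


Mean service time = 60/mu = 60/9.08 = 6.61 minutes

6.61 minutes


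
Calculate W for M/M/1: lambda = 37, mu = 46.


W = 1/(mu - lambda) = 1/(46 - 37) = 0.1111 hours

0.1111 hours


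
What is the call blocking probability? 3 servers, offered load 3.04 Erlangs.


B(N,A) = (A^N/N!) / sum(A^k/k!, k=0..N) with N=3, A=3.04 = 0.3509

0.3509


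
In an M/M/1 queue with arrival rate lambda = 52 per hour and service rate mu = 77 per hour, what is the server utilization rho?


rho = lambda/mu = 52/77 = 0.6753

0.6753


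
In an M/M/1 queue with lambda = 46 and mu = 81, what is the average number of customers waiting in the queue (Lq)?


rho = 46/81; Lq = rho^2/(1-rho) = 0.75

0.75


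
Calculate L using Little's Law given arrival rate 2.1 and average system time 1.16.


L = lambda * W = 2.1 * 1.16 = 2.44

2.44


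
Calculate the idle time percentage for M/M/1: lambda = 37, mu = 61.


Idle fraction = (1 - rho) * 100 = (1 - 37/61) * 100 = 39.3%

39.3%


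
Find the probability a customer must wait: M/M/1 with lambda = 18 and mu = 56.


P(wait) = rho = lambda/mu = 18/56 = 0.3214

0.3214


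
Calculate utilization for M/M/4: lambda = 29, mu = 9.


rho = lambda/(c*mu) = 29/(4*9) = 0.8056

0.8056


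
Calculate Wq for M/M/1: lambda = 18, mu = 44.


rho = 18/44; Wq = rho/(mu - lambda) = 0.0157 hours

0.0157 hours


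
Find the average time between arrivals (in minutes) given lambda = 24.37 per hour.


Mean interarrival time = 60/lambda = 60/24.37 = 2.46 minutes

2.46 minutes


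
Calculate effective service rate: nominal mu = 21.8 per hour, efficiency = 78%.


Effective rate = mu * efficiency = 21.8 * 0.78 = 17.0 per hour

17.0 per hour


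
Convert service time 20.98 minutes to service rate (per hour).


mu = 60 / avg_service_time = 60 / 20.98 = 2.86 per hour

2.86 per hour


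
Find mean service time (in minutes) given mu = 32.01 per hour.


Mean service time = 60/mu = 60/32.01 = 1.87 minutes

1.87 minutes


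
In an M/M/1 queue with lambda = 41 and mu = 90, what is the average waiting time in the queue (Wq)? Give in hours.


rho = 41/90; Wq = rho/(mu - lambda) = 0.0093 hours

0.0093 hours


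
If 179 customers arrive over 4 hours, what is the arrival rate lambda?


lambda = total arrivals / time = 179 / 4 = 44.75 per hour

44.75 per hour


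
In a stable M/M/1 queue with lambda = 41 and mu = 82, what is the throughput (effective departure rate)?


For a stable queue (lambda < mu), throughput = lambda = 41 per hour

41 per hour


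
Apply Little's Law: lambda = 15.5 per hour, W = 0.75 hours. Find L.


L = lambda * W = 15.5 * 0.75 = 11.63

11.63


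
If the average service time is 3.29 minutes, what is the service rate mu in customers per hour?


mu = 60 / avg_service_time = 60 / 3.29 = 18.24 per hour

18.24 per hour


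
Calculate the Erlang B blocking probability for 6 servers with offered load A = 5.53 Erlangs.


B(N,A) = (A^N/N!) / sum(A^k/k!, k=0..N) with N=6, A=5.53 = 0.2312

0.2312


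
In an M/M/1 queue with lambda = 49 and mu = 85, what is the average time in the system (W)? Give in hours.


W = 1/(mu - lambda) = 1/(85 - 49) = 0.0278 hours

0.0278 hours


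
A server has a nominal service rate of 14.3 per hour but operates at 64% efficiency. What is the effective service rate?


Effective rate = mu * efficiency = 14.3 * 0.64 = 9.15 per hour

9.15 per hour


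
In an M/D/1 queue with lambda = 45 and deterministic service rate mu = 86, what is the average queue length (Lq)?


M/D/1: Lq = rho^2 / (2*(1-rho)) where rho = 45/86; Lq = 0.29

0.29


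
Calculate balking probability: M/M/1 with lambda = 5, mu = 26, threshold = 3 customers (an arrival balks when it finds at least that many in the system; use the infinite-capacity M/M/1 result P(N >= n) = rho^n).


P(N >= 3) = rho^3 = (5/26)^3 = 0.0071

0.0071


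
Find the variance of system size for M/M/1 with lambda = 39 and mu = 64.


rho = 39/64; Var(N) = rho/(1-rho)^2 = 3.99

3.99


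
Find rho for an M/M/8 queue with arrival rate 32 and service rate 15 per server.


rho = lambda/(c*mu) = 32/(8*15) = 0.2667

0.2667


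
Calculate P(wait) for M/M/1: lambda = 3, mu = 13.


P(wait) = rho = lambda/mu = 3/13 = 0.2308

0.2308


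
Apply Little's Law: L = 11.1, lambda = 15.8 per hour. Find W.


W = L / lambda = 11.1 / 15.8 = 0.7025 hours

0.7025 hours


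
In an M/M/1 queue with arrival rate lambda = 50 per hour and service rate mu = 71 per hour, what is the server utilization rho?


rho = lambda/mu = 50/71 = 0.7042

0.7042


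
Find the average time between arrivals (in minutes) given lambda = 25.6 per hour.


Mean interarrival time = 60/lambda = 60/25.6 = 2.34 minutes

2.34 minutes


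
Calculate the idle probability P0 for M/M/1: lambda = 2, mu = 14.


P0 = 1 - rho = 1 - 2/14 = 0.8571

0.8571


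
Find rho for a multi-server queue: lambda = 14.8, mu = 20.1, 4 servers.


rho = lambda / (c * mu) = 14.8 / (4 * 20.1) = 0.1841

0.1841


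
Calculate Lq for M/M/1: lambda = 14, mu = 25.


rho = 14/25; Lq = rho^2/(1-rho) = 0.71

0.71


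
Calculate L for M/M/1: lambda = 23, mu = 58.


rho = 23/58; L = rho/(1-rho) = 0.66

0.66


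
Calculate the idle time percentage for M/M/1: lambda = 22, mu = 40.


Idle fraction = (1 - rho) * 100 = (1 - 22/40) * 100 = 45.0%

45.0%


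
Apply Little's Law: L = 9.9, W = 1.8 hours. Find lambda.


lambda = L / W = 9.9 / 1.8 = 5.5 per hour

5.5 per hour


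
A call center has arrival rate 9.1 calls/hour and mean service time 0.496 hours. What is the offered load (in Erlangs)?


Offered load a = lambda * E[S] = 9.1 * 0.496 = 4.51 Erlangs

4.51 Erlangs


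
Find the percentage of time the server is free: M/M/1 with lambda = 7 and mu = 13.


Idle fraction = (1 - rho) * 100 = (1 - 7/13) * 100 = 46.2%

46.2%


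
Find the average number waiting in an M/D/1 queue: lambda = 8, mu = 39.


M/D/1: Lq = rho^2 / (2*(1-rho)) where rho = 8/39; Lq = 0.03

0.03


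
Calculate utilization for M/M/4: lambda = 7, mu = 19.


rho = lambda/(c*mu) = 7/(4*19) = 0.0921

0.0921


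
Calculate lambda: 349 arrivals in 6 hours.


lambda = total arrivals / time = 349 / 6 = 58.17 per hour

58.17 per hour


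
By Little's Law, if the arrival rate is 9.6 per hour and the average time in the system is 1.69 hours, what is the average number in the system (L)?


L = lambda * W = 9.6 * 1.69 = 16.22

16.22


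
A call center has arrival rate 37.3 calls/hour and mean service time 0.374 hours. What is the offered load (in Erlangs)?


Offered load a = lambda * E[S] = 37.3 * 0.374 = 13.95 Erlangs

13.95 Erlangs


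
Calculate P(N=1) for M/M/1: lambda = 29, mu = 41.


rho = 29/41; P(n) = (1-rho)*rho^n = (1-29/41)*(29/41)^1 = 0.207

0.207


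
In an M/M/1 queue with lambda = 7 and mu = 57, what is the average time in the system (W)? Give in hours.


W = 1/(mu - lambda) = 1/(57 - 7) = 0.02 hours

0.02 hours


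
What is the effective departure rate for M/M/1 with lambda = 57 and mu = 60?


For a stable queue (lambda < mu), throughput = lambda = 57 per hour

57 per hour


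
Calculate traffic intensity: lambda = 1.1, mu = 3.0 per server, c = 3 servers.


rho = lambda / (c * mu) = 1.1 / (3 * 3.0) = 0.1222

0.1222


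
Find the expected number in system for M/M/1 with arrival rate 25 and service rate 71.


rho = 25/71; L = rho/(1-rho) = 0.54

0.54


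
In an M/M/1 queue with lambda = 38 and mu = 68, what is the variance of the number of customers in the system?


rho = 38/68; Var(N) = rho/(1-rho)^2 = 2.87

2.87


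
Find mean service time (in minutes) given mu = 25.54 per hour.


Mean service time = 60/mu = 60/25.54 = 2.35 minutes

2.35 minutes


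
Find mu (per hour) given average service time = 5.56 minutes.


mu = 60 / avg_service_time = 60 / 5.56 = 10.79 per hour

10.79 per hour


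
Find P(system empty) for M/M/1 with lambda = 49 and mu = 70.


P0 = 1 - rho = 1 - 49/70 = 0.3

0.3


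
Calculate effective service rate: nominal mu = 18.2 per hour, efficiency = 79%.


Effective rate = mu * efficiency = 18.2 * 0.79 = 14.38 per hour

14.38 per hour


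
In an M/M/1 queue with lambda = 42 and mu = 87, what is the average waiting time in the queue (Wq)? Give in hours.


rho = 42/87; Wq = rho/(mu - lambda) = 0.0107 hours

0.0107 hours


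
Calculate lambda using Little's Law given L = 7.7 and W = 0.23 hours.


lambda = L / W = 7.7 / 0.23 = 33.48 per hour

33.48 per hour


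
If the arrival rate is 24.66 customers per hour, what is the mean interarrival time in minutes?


Mean interarrival time = 60/lambda = 60/24.66 = 2.43 minutes

2.43 minutes


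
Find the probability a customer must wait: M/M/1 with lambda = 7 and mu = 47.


P(wait) = rho = lambda/mu = 7/47 = 0.1489

0.1489


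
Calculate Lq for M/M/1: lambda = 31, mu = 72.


rho = 31/72; Lq = rho^2/(1-rho) = 0.33

0.33


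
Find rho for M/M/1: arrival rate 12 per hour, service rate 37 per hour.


rho = lambda/mu = 12/37 = 0.3243

0.3243


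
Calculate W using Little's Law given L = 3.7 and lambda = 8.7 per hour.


W = L / lambda = 3.7 / 8.7 = 0.4253 hours

0.4253 hours


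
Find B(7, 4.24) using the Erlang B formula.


B(N,A) = (A^N/N!) / sum(A^k/k!, k=0..N) with N=7, A=4.24 = 0.0755

0.0755


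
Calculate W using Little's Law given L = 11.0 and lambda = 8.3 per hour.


W = L / lambda = 11.0 / 8.3 = 1.3253 hours

1.3253 hours


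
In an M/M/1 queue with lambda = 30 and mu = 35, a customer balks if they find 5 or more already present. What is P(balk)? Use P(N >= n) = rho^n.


P(N >= 5) = rho^5 = (30/35)^5 = 0.4627

0.4627


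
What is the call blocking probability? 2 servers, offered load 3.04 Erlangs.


B(N,A) = (A^N/N!) / sum(A^k/k!, k=0..N) with N=2, A=3.04 = 0.5335

0.5335


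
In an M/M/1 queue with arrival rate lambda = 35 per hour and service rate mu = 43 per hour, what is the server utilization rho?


rho = lambda/mu = 35/43 = 0.814

0.814


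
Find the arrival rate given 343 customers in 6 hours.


lambda = total arrivals / time = 343 / 6 = 57.17 per hour

57.17 per hour


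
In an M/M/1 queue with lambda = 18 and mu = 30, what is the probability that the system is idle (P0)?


P0 = 1 - rho = 1 - 18/30 = 0.4

0.4


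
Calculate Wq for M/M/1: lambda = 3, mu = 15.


rho = 3/15; Wq = rho/(mu - lambda) = 0.0167 hours

0.0167 hours


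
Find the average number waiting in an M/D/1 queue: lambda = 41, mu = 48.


M/D/1: Lq = rho^2 / (2*(1-rho)) where rho = 41/48; Lq = 2.5

2.5


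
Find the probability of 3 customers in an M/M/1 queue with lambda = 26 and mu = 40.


rho = 26/40; P(n) = (1-rho)*rho^n = (1-26/40)*(26/40)^3 = 0.0961

0.0961


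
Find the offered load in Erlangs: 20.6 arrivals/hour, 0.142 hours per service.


Offered load a = lambda * E[S] = 20.6 * 0.142 = 2.93 Erlangs

2.93 Erlangs


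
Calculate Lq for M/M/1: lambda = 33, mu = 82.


rho = 33/82; Lq = rho^2/(1-rho) = 0.27

0.27


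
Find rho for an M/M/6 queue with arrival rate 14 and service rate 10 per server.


rho = lambda/(c*mu) = 14/(6*10) = 0.2333

0.2333


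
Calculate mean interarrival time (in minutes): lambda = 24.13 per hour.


Mean interarrival time = 60/lambda = 60/24.13 = 2.49 minutes

2.49 minutes


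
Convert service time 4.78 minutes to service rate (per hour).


mu = 60 / avg_service_time = 60 / 4.78 = 12.55 per hour

12.55 per hour


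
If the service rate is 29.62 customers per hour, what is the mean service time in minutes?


Mean service time = 60/mu = 60/29.62 = 2.03 minutes

2.03 minutes
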